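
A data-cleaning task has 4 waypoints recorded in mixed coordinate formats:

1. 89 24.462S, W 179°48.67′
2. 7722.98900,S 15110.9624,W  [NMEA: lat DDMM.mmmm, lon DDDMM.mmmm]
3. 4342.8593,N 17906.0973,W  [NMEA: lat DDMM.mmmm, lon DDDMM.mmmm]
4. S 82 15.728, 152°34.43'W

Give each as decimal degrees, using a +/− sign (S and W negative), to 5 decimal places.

1. -89.40770, -179.81117
2. -77.38315, -151.18271
3. 43.71432, -179.10162
4. -82.26213, -152.57383

Point 1:
  Lat: 89 + 24.462/60 = 89.407700
  S → negative
  Lon: 179 + 48.67/60 = 179.811167
  W ⇒ negate
Point 2:
  Lat: split at 2 digits → 77° and 22.989′; 77 + 22.989/60 = 77.383150
  S ⇒ negate
  Longitude: split at 3 digits → 151° and 10.9624′; 151 + 10.9624/60 = 151.182707
  W → negative
Point 3:
  φ: split at 2 digits → 43° and 42.8593′; 43 + 42.8593/60 = 43.714322
  N → positive
  λ: degrees = first 3 digits = 179, minutes = 6.0973; 179 + 6.0973/60 = 179.101622
  hemisphere W, so the sign is −
Point 4:
  φ: 15.728′ = 0.262133°; total 82.262133
  S → negative
  λ: 152 + 34.43/60 = 152.573833
  W ⇒ negate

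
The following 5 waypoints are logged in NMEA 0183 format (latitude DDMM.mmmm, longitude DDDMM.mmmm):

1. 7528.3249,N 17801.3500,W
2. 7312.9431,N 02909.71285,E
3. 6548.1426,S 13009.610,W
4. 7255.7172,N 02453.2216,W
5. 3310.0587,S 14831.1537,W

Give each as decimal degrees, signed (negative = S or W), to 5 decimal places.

Point 1:
  Lat: degrees = first 2 digits = 75, minutes = 28.3249; 75 + 28.3249/60 = 75.472082
  N → positive
  Lon: split at 3 digits → 178° and 1.35′; 178 + 1.35/60 = 178.022500
  W → negative
Point 2:
  φ: split at 2 digits → 73° and 12.9431′; 73 + 12.9431/60 = 73.215718
  N → positive
  Longitude: split at 3 digits → 029° and 9.71285′; 29 + 9.71285/60 = 29.161881
  E → positive
Point 3:
  Lat: degrees = first 2 digits = 65, minutes = 48.1426; 65 + 48.1426/60 = 65.802377
  hemisphere S, so the sign is −
  λ: degrees = first 3 digits = 130, minutes = 9.61; 130 + 9.61/60 = 130.160167
  W → negative
Point 4:
  Lat: degrees = first 2 digits = 72, minutes = 55.7172; 72 + 55.7172/60 = 72.928620
  N ⇒ keep positive
  λ: degrees = first 3 digits = 24, minutes = 53.2216; 24 + 53.2216/60 = 24.887027
  W ⇒ negate
Point 5:
  Lat: split at 2 digits → 33° and 10.0587′; 33 + 10.0587/60 = 33.167645
  S → negative
  Longitude: degrees = first 3 digits = 148, minutes = 31.1537; 148 + 31.1537/60 = 148.519228
  hemisphere W, so the sign is −

1. 75.47208, -178.02250
2. 73.21572, 29.16188
3. -65.80238, -130.16017
4. 72.92862, -24.88703
5. -33.16765, -148.51923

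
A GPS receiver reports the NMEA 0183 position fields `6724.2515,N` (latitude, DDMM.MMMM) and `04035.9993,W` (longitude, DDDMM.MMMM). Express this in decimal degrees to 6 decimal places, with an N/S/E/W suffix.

67.404192° N, 40.599988° W

Lat: split at 2 digits → 67° and 24.2515′; 67 + 24.2515/60 = 67.4041917
Longitude: degrees = first 3 digits = 40, minutes = 35.9993; 40 + 35.9993/60 = 40.5999883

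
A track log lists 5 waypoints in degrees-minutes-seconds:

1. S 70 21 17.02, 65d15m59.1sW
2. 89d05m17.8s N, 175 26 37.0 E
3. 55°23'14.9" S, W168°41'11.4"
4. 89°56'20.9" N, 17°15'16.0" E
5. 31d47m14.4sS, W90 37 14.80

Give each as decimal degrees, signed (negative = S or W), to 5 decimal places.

1. -70.35473, -65.26642
2. 89.08828, 175.44361
3. -55.38747, -168.68650
4. 89.93914, 17.25444
5. -31.78733, -90.62078

Point 1:
  Latitude: 70° + 21/60 + 17.02/3600 = 70 + 0.350000 + 0.004728 = 70.354728
  hemisphere S, so the sign is −
  λ: 65° + 15/60 + 59.1/3600 = 65 + 0.250000 + 0.016417 = 65.266417
  hemisphere W, so the sign is −
Point 2:
  φ: 5′ + 17.8″ = 5.29667′; 89 + 5.29667/60 = 89.088278
  N → positive
  λ: 175° + 26/60 + 37/3600 = 175 + 0.433333 + 0.010278 = 175.443611
  E ⇒ keep positive
Point 3:
  Lat: 23′ + 14.9″ = 23.24833′; 55 + 23.24833/60 = 55.387472
  S ⇒ negate
  λ: 41′ + 11.4″ = 41.19000′; 168 + 41.19000/60 = 168.686500
  W ⇒ negate
Point 4:
  Latitude: 56′ + 20.9″ = 56.34833′; 89 + 56.34833/60 = 89.939139
  N ⇒ keep positive
  λ: 17 + 15/60 + 16/3600 = 17.254444
  E → positive
Point 5:
  Latitude: 31 + 47/60 + 14.4/3600 = 31.787333
  hemisphere S, so the sign is −
  Longitude: 37′ + 14.8″ = 37.24667′; 90 + 37.24667/60 = 90.620778
  W ⇒ negate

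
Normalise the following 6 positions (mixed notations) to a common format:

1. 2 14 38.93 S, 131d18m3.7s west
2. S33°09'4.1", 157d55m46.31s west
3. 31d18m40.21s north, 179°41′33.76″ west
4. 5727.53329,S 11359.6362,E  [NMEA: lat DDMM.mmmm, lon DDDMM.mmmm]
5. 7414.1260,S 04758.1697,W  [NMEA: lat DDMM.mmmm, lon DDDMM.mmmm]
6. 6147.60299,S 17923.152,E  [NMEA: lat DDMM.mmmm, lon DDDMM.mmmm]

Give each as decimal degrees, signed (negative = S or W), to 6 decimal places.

1. -2.244147, -131.301028
2. -33.151139, -157.929531
3. 31.311169, -179.692711
4. -57.458888, 113.993937
5. -74.235433, -47.969495
6. -61.793383, 179.385867

Point 1:
  φ: 2° + 14/60 + 38.93/3600 = 2 + 0.233333 + 0.010814 = 2.2441472
  S ⇒ negate
  Longitude: 131 + 18/60 + 3.7/3600 = 131.3010278
  W → negative
Point 2:
  Latitude: 9′ + 4.1″ = 9.06833′; 33 + 9.06833/60 = 33.1511389
  hemisphere S, so the sign is −
  Lon: 55′ + 46.31″ = 55.77183′; 157 + 55.77183/60 = 157.9295306
  hemisphere W, so the sign is −
Point 3:
  φ: 18′ + 40.21″ = 18.67017′; 31 + 18.67017/60 = 31.3111694
  N ⇒ keep positive
  Longitude: 41′ + 33.76″ = 41.56267′; 179 + 41.56267/60 = 179.6927111
  hemisphere W, so the sign is −
Point 4:
  φ: degrees = first 2 digits = 57, minutes = 27.53329; 57 + 27.53329/60 = 57.4588882
  S ⇒ negate
  Longitude: degrees = first 3 digits = 113, minutes = 59.6362; 113 + 59.6362/60 = 113.9939367
  E → positive
Point 5:
  φ: degrees = first 2 digits = 74, minutes = 14.126; 74 + 14.126/60 = 74.2354333
  S ⇒ negate
  λ: split at 3 digits → 047° and 58.1697′; 47 + 58.1697/60 = 47.9694950
  W → negative
Point 6:
  Latitude: degrees = first 2 digits = 61, minutes = 47.60299; 61 + 47.60299/60 = 61.7933832
  S ⇒ negate
  λ: degrees = first 3 digits = 179, minutes = 23.152; 179 + 23.152/60 = 179.3858667
  E → positive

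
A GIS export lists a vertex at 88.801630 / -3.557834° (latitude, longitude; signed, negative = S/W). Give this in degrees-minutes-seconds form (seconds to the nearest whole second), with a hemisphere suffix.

88°48′6″ N, 3°33′28″ W

Latitude: 0.801630° → 48.09780′; 0.09780 × 60 = 5.87″
Longitude is negative → W; |value| = 3.557834
λ: 0.557834° → 33.47004′; 0.47004 × 60 = 28.20″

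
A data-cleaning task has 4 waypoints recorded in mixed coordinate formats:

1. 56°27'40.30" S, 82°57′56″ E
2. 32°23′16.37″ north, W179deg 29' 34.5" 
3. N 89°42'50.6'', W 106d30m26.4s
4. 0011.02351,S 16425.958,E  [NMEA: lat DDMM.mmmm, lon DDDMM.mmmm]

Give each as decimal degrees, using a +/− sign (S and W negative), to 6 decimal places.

Point 1:
  φ: 56 + 27/60 + 40.3/3600 = 56.4611944
  S → negative
  Longitude: 82 + 57/60 + 56/3600 = 82.9655556
  E → positive
Point 2:
  Latitude: 23′ + 16.37″ = 23.27283′; 32 + 23.27283/60 = 32.3878806
  N → positive
  Longitude: 29′ + 34.5″ = 29.57500′; 179 + 29.57500/60 = 179.4929167
  W → negative
Point 3:
  Latitude: 42′ + 50.6″ = 42.84333′; 89 + 42.84333/60 = 89.7140556
  N ⇒ keep positive
  Longitude: 106° + 30/60 + 26.4/3600 = 106 + 0.500000 + 0.007333 = 106.5073333
  W → negative
Point 4:
  φ: degrees = first 2 digits = 0, minutes = 11.02351; 0 + 11.02351/60 = 0.1837252
  S → negative
  λ: split at 3 digits → 164° and 25.958′; 164 + 25.958/60 = 164.4326333
  E ⇒ keep positive

1. -56.461194, 82.965556
2. 32.387881, -179.492917
3. 89.714056, -106.507333
4. -0.183725, 164.432633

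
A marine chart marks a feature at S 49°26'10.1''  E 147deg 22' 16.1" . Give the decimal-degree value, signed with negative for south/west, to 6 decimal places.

φ: 26′ + 10.1″ = 26.16833′; 49 + 26.16833/60 = 49.4361389
S ⇒ negate
Lon: 22′ + 16.1″ = 22.26833′; 147 + 22.26833/60 = 147.3711389
E → positive

-49.436139, 147.371139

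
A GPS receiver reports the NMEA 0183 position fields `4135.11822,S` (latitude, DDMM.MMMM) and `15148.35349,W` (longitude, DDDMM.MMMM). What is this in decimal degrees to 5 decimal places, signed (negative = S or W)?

Latitude: degrees = first 2 digits = 41, minutes = 35.11822; 41 + 35.11822/60 = 41.585304
S → negative
Longitude: degrees = first 3 digits = 151, minutes = 48.35349; 151 + 48.35349/60 = 151.805892
hemisphere W, so the sign is −

-41.58530, -151.80589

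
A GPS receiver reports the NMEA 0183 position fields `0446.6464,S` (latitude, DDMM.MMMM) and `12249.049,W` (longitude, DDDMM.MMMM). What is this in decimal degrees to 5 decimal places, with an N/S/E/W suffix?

4.77744° S, 122.81748° W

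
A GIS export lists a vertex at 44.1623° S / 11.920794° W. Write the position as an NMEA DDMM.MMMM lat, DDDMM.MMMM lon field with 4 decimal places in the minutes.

4409.7380,S / 01155.2476,W

φ: 44° + 0.162300 × 60 = 44° 9.738000′
λ: minutes = (11.920794 − 11) × 60 = 55.247640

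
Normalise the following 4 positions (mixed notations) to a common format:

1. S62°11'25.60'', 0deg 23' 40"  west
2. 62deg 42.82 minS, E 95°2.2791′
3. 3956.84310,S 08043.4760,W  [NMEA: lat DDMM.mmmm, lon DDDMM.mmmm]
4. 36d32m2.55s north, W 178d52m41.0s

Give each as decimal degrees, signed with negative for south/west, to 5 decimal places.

Point 1:
  Lat: 62 + 11/60 + 25.6/3600 = 62.190444
  hemisphere S, so the sign is −
  Lon: 0° + 23/60 + 40/3600 = 0 + 0.383333 + 0.011111 = 0.394444
  W ⇒ negate
Point 2:
  φ: 62 + 42.82/60 = 62.713667
  S ⇒ negate
  λ: 95 + 2.2791/60 = 95.037985
  E ⇒ keep positive
Point 3:
  Latitude: degrees = first 2 digits = 39, minutes = 56.8431; 39 + 56.8431/60 = 39.947385
  S ⇒ negate
  Longitude: split at 3 digits → 080° and 43.476′; 80 + 43.476/60 = 80.724600
  W → negative
Point 4:
  Lat: 32′ + 2.55″ = 32.04250′; 36 + 32.04250/60 = 36.534042
  N ⇒ keep positive
  Lon: 52′ + 41″ = 52.68333′; 178 + 52.68333/60 = 178.878056
  hemisphere W, so the sign is −

1. -62.19044, -0.39444
2. -62.71367, 95.03799
3. -39.94739, -80.72460
4. 36.53404, -178.87806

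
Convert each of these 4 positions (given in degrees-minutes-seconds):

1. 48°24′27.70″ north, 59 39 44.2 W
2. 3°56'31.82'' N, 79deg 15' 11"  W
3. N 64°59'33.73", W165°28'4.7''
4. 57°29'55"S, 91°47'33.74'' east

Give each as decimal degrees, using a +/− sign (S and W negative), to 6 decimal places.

1. 48.407694, -59.662278
2. 3.942172, -79.253056
3. 64.992703, -165.467972
4. -57.498611, 91.792706

Point 1:
  φ: 48 + 24/60 + 27.7/3600 = 48.4076944
  N ⇒ keep positive
  λ: 59° + 39/60 + 44.2/3600 = 59 + 0.650000 + 0.012278 = 59.6622778
  hemisphere W, so the sign is −
Point 2:
  Latitude: 3° + 56/60 + 31.82/3600 = 3 + 0.933333 + 0.008839 = 3.9421722
  N ⇒ keep positive
  Lon: 15′ + 11″ = 15.18333′; 79 + 15.18333/60 = 79.2530556
  W → negative
Point 3:
  Latitude: 64° + 59/60 + 33.73/3600 = 64 + 0.983333 + 0.009369 = 64.9927028
  N → positive
  λ: 165 + 28/60 + 4.7/3600 = 165.4679722
  W → negative
Point 4:
  φ: 57 + 29/60 + 55/3600 = 57.4986111
  S ⇒ negate
  Longitude: 91 + 47/60 + 33.74/3600 = 91.7927056
  E ⇒ keep positive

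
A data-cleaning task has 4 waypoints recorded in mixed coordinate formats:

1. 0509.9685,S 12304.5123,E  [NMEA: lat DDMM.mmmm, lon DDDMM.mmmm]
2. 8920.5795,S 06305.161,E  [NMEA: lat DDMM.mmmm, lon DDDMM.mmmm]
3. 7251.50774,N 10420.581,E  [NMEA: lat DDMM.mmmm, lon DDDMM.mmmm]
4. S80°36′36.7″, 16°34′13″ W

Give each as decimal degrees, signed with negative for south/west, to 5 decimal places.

1. -5.16614, 123.07521
2. -89.34299, 63.08602
3. 72.85846, 104.34302
4. -80.61019, -16.57028

Point 1:
  Latitude: split at 2 digits → 05° and 9.9685′; 5 + 9.9685/60 = 5.166142
  S ⇒ negate
  Longitude: degrees = first 3 digits = 123, minutes = 4.5123; 123 + 4.5123/60 = 123.075205
  E → positive
Point 2:
  Lat: split at 2 digits → 89° and 20.5795′; 89 + 20.5795/60 = 89.342992
  S → negative
  Longitude: degrees = first 3 digits = 63, minutes = 5.161; 63 + 5.161/60 = 63.086017
  E → positive
Point 3:
  Lat: degrees = first 2 digits = 72, minutes = 51.50774; 72 + 51.50774/60 = 72.858462
  N ⇒ keep positive
  λ: degrees = first 3 digits = 104, minutes = 20.581; 104 + 20.581/60 = 104.343017
  E ⇒ keep positive
Point 4:
  φ: 80 + 36/60 + 36.7/3600 = 80.610194
  S ⇒ negate
  Lon: 16 + 34/60 + 13/3600 = 16.570278
  hemisphere W, so the sign is −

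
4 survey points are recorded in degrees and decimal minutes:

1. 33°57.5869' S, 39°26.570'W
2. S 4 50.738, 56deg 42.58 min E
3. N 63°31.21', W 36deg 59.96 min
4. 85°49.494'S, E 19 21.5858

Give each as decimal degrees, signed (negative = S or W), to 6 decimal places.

1. -33.959782, -39.442833
2. -4.845633, 56.709667
3. 63.520167, -36.999333
4. -85.824900, 19.359763

Point 1:
  Lat: 57.5869′ = 0.959782°; total 33.9597817
  S ⇒ negate
  λ: 39 + 26.57/60 = 39.4428333
  hemisphere W, so the sign is −
Point 2:
  φ: 50.738′ = 0.845633°; total 4.8456333
  hemisphere S, so the sign is −
  λ: 56 + 42.58/60 = 56.7096667
  E → positive
Point 3:
  Lat: 31.21′ = 0.520167°; total 63.5201667
  N ⇒ keep positive
  Longitude: 59.96′ = 0.999333°; total 36.9993333
  W ⇒ negate
Point 4:
  Latitude: 49.494′ = 0.824900°; total 85.8249000
  hemisphere S, so the sign is −
  λ: 19 + 21.5858/60 = 19.3597633
  E → positive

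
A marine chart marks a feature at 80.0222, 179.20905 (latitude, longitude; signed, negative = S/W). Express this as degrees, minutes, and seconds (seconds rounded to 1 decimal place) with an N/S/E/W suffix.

Lat: 0.022200° → 1.33200′; 0.33200 × 60 = 19.920″
λ: 0.209050 × 60 = 12.54300′ → 12′, remainder × 60 = 32.580″

80°01′19.9″ N, 179°12′32.6″ E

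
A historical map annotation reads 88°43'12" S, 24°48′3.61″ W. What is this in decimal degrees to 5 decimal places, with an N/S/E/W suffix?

88.72000° S, 24.80100° W

Latitude: 88° + 43/60 + 12/3600 = 88 + 0.716667 + 0.003333 = 88.720000
Longitude: 24° + 48/60 + 3.61/3600 = 24 + 0.800000 + 0.001003 = 24.801003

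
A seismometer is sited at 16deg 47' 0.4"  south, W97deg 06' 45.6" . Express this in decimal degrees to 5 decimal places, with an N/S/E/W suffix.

φ: 47′ + 0.4″ = 47.00667′; 16 + 47.00667/60 = 16.783444
λ: 97° + 6/60 + 45.6/3600 = 97 + 0.100000 + 0.012667 = 97.112667

16.78344° S, 97.11267° W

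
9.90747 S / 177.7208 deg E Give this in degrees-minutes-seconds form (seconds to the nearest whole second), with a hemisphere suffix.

9°54′27″ S, 177°43′15″ E

Latitude: 0.907470 × 60 = 54.44820′ → 54′, remainder × 60 = 26.89″
Lon: 0.720800 × 60 = 43.24800′ → 43′, remainder × 60 = 14.88″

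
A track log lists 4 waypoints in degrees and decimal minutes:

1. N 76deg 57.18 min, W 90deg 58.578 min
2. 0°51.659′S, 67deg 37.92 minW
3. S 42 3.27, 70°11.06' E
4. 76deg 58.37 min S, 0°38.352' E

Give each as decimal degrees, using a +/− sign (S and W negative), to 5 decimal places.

Point 1:
  Lat: 57.18′ = 0.953000°; total 76.953000
  N → positive
  Lon: 90 + 58.578/60 = 90.976300
  W → negative
Point 2:
  Lat: 51.659′ = 0.860983°; total 0.860983
  S → negative
  λ: 37.92′ = 0.632000°; total 67.632000
  W ⇒ negate
Point 3:
  Lat: 42 + 3.27/60 = 42.054500
  S → negative
  λ: 70 + 11.06/60 = 70.184333
  E ⇒ keep positive
Point 4:
  φ: 58.37′ = 0.972833°; total 76.972833
  hemisphere S, so the sign is −
  Longitude: 0 + 38.352/60 = 0.639200
  E ⇒ keep positive

1. 76.95300, -90.97630
2. -0.86098, -67.63200
3. -42.05450, 70.18433
4. -76.97283, 0.63920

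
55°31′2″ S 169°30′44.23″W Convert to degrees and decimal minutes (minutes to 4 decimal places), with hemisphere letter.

Lat: seconds/60 = 0.03333; minutes = 31 + 0.03333 = 31.033333
λ: 30 + 44.23/60 = 30.737167′

55° 31.0333′ S, 169° 30.7372′ W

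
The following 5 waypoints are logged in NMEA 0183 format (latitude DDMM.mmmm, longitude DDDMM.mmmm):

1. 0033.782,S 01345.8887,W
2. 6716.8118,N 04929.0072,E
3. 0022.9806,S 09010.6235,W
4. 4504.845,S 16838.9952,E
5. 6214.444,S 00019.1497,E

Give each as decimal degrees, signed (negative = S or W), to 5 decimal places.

Point 1:
  Lat: degrees = first 2 digits = 0, minutes = 33.782; 0 + 33.782/60 = 0.563033
  S → negative
  Longitude: split at 3 digits → 013° and 45.8887′; 13 + 45.8887/60 = 13.764812
  hemisphere W, so the sign is −
Point 2:
  φ: split at 2 digits → 67° and 16.8118′; 67 + 16.8118/60 = 67.280197
  N ⇒ keep positive
  λ: degrees = first 3 digits = 49, minutes = 29.0072; 49 + 29.0072/60 = 49.483453
  E → positive
Point 3:
  φ: degrees = first 2 digits = 0, minutes = 22.9806; 0 + 22.9806/60 = 0.383010
  hemisphere S, so the sign is −
  λ: degrees = first 3 digits = 90, minutes = 10.6235; 90 + 10.6235/60 = 90.177058
  W ⇒ negate
Point 4:
  Latitude: degrees = first 2 digits = 45, minutes = 4.845; 45 + 4.845/60 = 45.080750
  S → negative
  λ: split at 3 digits → 168° and 38.9952′; 168 + 38.9952/60 = 168.649920
  E ⇒ keep positive
Point 5:
  φ: split at 2 digits → 62° and 14.444′; 62 + 14.444/60 = 62.240733
  S ⇒ negate
  λ: split at 3 digits → 000° and 19.1497′; 0 + 19.1497/60 = 0.319162
  E ⇒ keep positive

1. -0.56303, -13.76481
2. 67.28020, 49.48345
3. -0.38301, -90.17706
4. -45.08075, 168.64992
5. -62.24073, 0.31916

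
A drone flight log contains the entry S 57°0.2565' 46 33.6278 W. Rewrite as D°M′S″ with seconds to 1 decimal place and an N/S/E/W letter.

57°00′15.4″ S, 46°33′37.7″ W

Lat: fractional minutes 0.25650 × 60 = 15.390″
Longitude: fractional minutes 0.62780 × 60 = 37.668″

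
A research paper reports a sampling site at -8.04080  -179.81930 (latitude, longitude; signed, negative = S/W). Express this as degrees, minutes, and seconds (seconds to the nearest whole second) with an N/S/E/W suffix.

8°02′27″ S, 179°49′9″ W

Latitude is negative → S; |value| = 8.040800
φ: 0.040800° → 2.44800′; 0.44800 × 60 = 26.88″
Longitude is negative → W; |value| = 179.819300
Lon: 0.819300 × 60 = 49.15800′ → 49′, remainder × 60 = 9.48″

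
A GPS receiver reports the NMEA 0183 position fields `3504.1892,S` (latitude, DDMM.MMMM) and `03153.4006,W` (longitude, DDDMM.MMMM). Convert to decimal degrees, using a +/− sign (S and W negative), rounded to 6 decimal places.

-35.069820, -31.890010

φ: split at 2 digits → 35° and 4.1892′; 35 + 4.1892/60 = 35.0698200
S → negative
Longitude: split at 3 digits → 031° and 53.4006′; 31 + 53.4006/60 = 31.8900100
hemisphere W, so the sign is −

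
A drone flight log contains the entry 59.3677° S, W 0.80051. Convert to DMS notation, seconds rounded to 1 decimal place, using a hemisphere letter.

59°22′3.7″ S, 0°48′1.8″ W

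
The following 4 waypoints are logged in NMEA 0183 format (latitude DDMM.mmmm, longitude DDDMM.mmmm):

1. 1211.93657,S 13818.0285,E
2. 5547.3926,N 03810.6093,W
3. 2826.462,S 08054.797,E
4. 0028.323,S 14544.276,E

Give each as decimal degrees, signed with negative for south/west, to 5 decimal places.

1. -12.19894, 138.30048
2. 55.78988, -38.17682
3. -28.44103, 80.91328
4. -0.47205, 145.73793

Point 1:
  Latitude: degrees = first 2 digits = 12, minutes = 11.93657; 12 + 11.93657/60 = 12.198943
  hemisphere S, so the sign is −
  λ: degrees = first 3 digits = 138, minutes = 18.0285; 138 + 18.0285/60 = 138.300475
  E ⇒ keep positive
Point 2:
  Lat: degrees = first 2 digits = 55, minutes = 47.3926; 55 + 47.3926/60 = 55.789877
  N ⇒ keep positive
  Longitude: degrees = first 3 digits = 38, minutes = 10.6093; 38 + 10.6093/60 = 38.176822
  W → negative
Point 3:
  φ: split at 2 digits → 28° and 26.462′; 28 + 26.462/60 = 28.441033
  S ⇒ negate
  Longitude: degrees = first 3 digits = 80, minutes = 54.797; 80 + 54.797/60 = 80.913283
  E ⇒ keep positive
Point 4:
  Latitude: split at 2 digits → 00° and 28.323′; 0 + 28.323/60 = 0.472050
  S → negative
  Lon: split at 3 digits → 145° and 44.276′; 145 + 44.276/60 = 145.737933
  E → positive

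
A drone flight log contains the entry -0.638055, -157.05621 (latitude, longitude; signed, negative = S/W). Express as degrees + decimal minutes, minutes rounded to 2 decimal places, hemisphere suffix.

0° 38.28′ S, 157° 3.37′ W

Latitude is negative → S; |value| = 0.638055
Latitude: fractional part 0.638055 → 38.2833 minutes
Longitude is negative → W; |value| = 157.056210
Longitude: 157° + 0.056210 × 60 = 157° 3.3726′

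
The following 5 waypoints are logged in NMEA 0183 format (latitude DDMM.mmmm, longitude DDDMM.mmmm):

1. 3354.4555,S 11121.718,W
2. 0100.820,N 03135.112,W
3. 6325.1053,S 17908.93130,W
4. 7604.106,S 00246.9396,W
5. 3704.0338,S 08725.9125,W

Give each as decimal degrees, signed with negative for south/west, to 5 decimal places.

1. -33.90759, -111.36197
2. 1.01367, -31.58520
3. -63.41842, -179.14886
4. -76.06843, -2.78233
5. -37.06723, -87.43188

Point 1:
  φ: split at 2 digits → 33° and 54.4555′; 33 + 54.4555/60 = 33.907592
  hemisphere S, so the sign is −
  Longitude: split at 3 digits → 111° and 21.718′; 111 + 21.718/60 = 111.361967
  hemisphere W, so the sign is −
Point 2:
  φ: degrees = first 2 digits = 1, minutes = 0.82; 1 + 0.82/60 = 1.013667
  N ⇒ keep positive
  Lon: split at 3 digits → 031° and 35.112′; 31 + 35.112/60 = 31.585200
  W → negative
Point 3:
  Lat: degrees = first 2 digits = 63, minutes = 25.1053; 63 + 25.1053/60 = 63.418422
  hemisphere S, so the sign is −
  Lon: split at 3 digits → 179° and 8.9313′; 179 + 8.9313/60 = 179.148855
  W ⇒ negate
Point 4:
  Latitude: split at 2 digits → 76° and 4.106′; 76 + 4.106/60 = 76.068433
  S → negative
  Longitude: split at 3 digits → 002° and 46.9396′; 2 + 46.9396/60 = 2.782327
  W → negative
Point 5:
  φ: degrees = first 2 digits = 37, minutes = 4.0338; 37 + 4.0338/60 = 37.067230
  S ⇒ negate
  Longitude: split at 3 digits → 087° and 25.9125′; 87 + 25.9125/60 = 87.431875
  hemisphere W, so the sign is −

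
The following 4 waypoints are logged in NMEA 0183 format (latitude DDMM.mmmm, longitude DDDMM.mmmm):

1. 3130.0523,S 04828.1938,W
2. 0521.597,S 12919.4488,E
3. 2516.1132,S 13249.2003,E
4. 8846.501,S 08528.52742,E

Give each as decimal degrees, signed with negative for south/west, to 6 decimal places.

1. -31.500872, -48.469897
2. -5.359950, 129.324147
3. -25.268553, 132.820005
4. -88.775017, 85.475457

Point 1:
  Lat: degrees = first 2 digits = 31, minutes = 30.0523; 31 + 30.0523/60 = 31.5008717
  S → negative
  Longitude: split at 3 digits → 048° and 28.1938′; 48 + 28.1938/60 = 48.4698967
  W ⇒ negate
Point 2:
  Lat: split at 2 digits → 05° and 21.597′; 5 + 21.597/60 = 5.3599500
  S ⇒ negate
  λ: degrees = first 3 digits = 129, minutes = 19.4488; 129 + 19.4488/60 = 129.3241467
  E → positive
Point 3:
  Latitude: degrees = first 2 digits = 25, minutes = 16.1132; 25 + 16.1132/60 = 25.2685533
  S → negative
  λ: degrees = first 3 digits = 132, minutes = 49.2003; 132 + 49.2003/60 = 132.8200050
  E ⇒ keep positive
Point 4:
  φ: split at 2 digits → 88° and 46.501′; 88 + 46.501/60 = 88.7750167
  hemisphere S, so the sign is −
  λ: degrees = first 3 digits = 85, minutes = 28.52742; 85 + 28.52742/60 = 85.4754570
  E → positive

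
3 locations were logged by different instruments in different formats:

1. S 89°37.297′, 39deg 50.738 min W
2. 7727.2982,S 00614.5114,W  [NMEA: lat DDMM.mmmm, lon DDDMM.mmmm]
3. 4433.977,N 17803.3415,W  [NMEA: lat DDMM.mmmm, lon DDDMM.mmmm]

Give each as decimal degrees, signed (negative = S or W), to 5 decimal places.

Point 1:
  φ: 37.297′ = 0.621617°; total 89.621617
  S → negative
  Longitude: 39 + 50.738/60 = 39.845633
  hemisphere W, so the sign is −
Point 2:
  φ: degrees = first 2 digits = 77, minutes = 27.2982; 77 + 27.2982/60 = 77.454970
  S → negative
  Lon: split at 3 digits → 006° and 14.5114′; 6 + 14.5114/60 = 6.241857
  W ⇒ negate
Point 3:
  φ: degrees = first 2 digits = 44, minutes = 33.977; 44 + 33.977/60 = 44.566283
  N ⇒ keep positive
  λ: degrees = first 3 digits = 178, minutes = 3.3415; 178 + 3.3415/60 = 178.055692
  W → negative

1. -89.62162, -39.84563
2. -77.45497, -6.24186
3. 44.56628, -178.05569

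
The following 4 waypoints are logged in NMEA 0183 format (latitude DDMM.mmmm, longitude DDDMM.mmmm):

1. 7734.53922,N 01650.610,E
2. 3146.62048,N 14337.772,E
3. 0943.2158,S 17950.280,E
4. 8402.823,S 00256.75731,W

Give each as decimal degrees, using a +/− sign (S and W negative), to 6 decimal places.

1. 77.575654, 16.843500
2. 31.777008, 143.629533
3. -9.720263, 179.838000
4. -84.047050, -2.945955

Point 1:
  Lat: degrees = first 2 digits = 77, minutes = 34.53922; 77 + 34.53922/60 = 77.5756537
  N ⇒ keep positive
  Lon: degrees = first 3 digits = 16, minutes = 50.61; 16 + 50.61/60 = 16.8435000
  E ⇒ keep positive
Point 2:
  Latitude: split at 2 digits → 31° and 46.62048′; 31 + 46.62048/60 = 31.7770080
  N ⇒ keep positive
  λ: split at 3 digits → 143° and 37.772′; 143 + 37.772/60 = 143.6295333
  E → positive
Point 3:
  Latitude: degrees = first 2 digits = 9, minutes = 43.2158; 9 + 43.2158/60 = 9.7202633
  S → negative
  λ: degrees = first 3 digits = 179, minutes = 50.28; 179 + 50.28/60 = 179.8380000
  E → positive
Point 4:
  φ: split at 2 digits → 84° and 2.823′; 84 + 2.823/60 = 84.0470500
  S ⇒ negate
  Longitude: degrees = first 3 digits = 2, minutes = 56.75731; 2 + 56.75731/60 = 2.9459552
  W → negative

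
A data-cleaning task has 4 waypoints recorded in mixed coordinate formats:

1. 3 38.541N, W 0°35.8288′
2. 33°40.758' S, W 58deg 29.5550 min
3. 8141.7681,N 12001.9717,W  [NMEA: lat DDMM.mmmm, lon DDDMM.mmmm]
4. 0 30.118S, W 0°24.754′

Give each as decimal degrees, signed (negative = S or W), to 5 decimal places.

Point 1:
  φ: 38.541′ = 0.642350°; total 3.642350
  N → positive
  Longitude: 35.8288′ = 0.597147°; total 0.597147
  W → negative
Point 2:
  φ: 40.758′ = 0.679300°; total 33.679300
  S → negative
  λ: 58 + 29.555/60 = 58.492583
  W ⇒ negate
Point 3:
  Latitude: split at 2 digits → 81° and 41.7681′; 81 + 41.7681/60 = 81.696135
  N ⇒ keep positive
  Lon: degrees = first 3 digits = 120, minutes = 1.9717; 120 + 1.9717/60 = 120.032862
  W ⇒ negate
Point 4:
  Lat: 0 + 30.118/60 = 0.501967
  S ⇒ negate
  Longitude: 0 + 24.754/60 = 0.412567
  hemisphere W, so the sign is −

1. 3.64235, -0.59715
2. -33.67930, -58.49258
3. 81.69614, -120.03286
4. -0.50197, -0.41257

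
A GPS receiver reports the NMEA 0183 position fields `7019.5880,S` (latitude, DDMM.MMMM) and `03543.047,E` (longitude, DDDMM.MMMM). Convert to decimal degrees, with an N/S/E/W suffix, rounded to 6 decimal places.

φ: degrees = first 2 digits = 70, minutes = 19.588; 70 + 19.588/60 = 70.3264667
Lon: degrees = first 3 digits = 35, minutes = 43.047; 35 + 43.047/60 = 35.7174500

70.326467° S, 35.717450° E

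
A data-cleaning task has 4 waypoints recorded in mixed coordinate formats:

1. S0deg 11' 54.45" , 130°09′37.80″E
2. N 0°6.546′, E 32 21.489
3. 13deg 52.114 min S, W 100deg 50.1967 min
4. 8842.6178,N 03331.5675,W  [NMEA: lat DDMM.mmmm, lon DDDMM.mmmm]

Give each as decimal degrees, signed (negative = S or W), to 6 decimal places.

Point 1:
  φ: 0 + 11/60 + 54.45/3600 = 0.1984583
  hemisphere S, so the sign is −
  Longitude: 130 + 9/60 + 37.8/3600 = 130.1605000
  E ⇒ keep positive
Point 2:
  Lat: 0 + 6.546/60 = 0.1091000
  N ⇒ keep positive
  λ: 21.489′ = 0.358150°; total 32.3581500
  E → positive
Point 3:
  φ: 52.114′ = 0.868567°; total 13.8685667
  hemisphere S, so the sign is −
  Lon: 100 + 50.1967/60 = 100.8366117
  hemisphere W, so the sign is −
Point 4:
  φ: degrees = first 2 digits = 88, minutes = 42.6178; 88 + 42.6178/60 = 88.7102967
  N → positive
  λ: degrees = first 3 digits = 33, minutes = 31.5675; 33 + 31.5675/60 = 33.5261250
  W → negative

1. -0.198458, 130.160500
2. 0.109100, 32.358150
3. -13.868567, -100.836612
4. 88.710297, -33.526125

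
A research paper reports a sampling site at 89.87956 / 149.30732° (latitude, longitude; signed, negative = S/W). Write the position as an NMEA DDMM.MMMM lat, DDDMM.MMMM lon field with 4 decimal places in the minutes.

φ: 89° + 0.879560 × 60 = 89° 52.773600′
λ: 149° + 0.307320 × 60 = 149° 18.439200′

8952.7736,N / 14918.4392,E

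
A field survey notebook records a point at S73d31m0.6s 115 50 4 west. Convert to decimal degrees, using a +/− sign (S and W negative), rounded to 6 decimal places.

φ: 73° + 31/60 + 0.6/3600 = 73 + 0.516667 + 0.000167 = 73.5168333
S → negative
Lon: 115 + 50/60 + 4/3600 = 115.8344444
W → negative

-73.516833, -115.834444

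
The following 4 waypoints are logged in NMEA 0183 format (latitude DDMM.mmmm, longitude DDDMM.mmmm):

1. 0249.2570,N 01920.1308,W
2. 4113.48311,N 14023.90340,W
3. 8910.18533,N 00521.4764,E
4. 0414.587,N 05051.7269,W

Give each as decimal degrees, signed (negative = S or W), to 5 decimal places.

1. 2.82095, -19.33551
2. 41.22472, -140.39839
3. 89.16976, 5.35794
4. 4.24312, -50.86212

Point 1:
  Lat: split at 2 digits → 02° and 49.257′; 2 + 49.257/60 = 2.820950
  N → positive
  λ: split at 3 digits → 019° and 20.1308′; 19 + 20.1308/60 = 19.335513
  W → negative
Point 2:
  Lat: split at 2 digits → 41° and 13.48311′; 41 + 13.48311/60 = 41.224719
  N ⇒ keep positive
  Lon: split at 3 digits → 140° and 23.9034′; 140 + 23.9034/60 = 140.398390
  W → negative
Point 3:
  φ: split at 2 digits → 89° and 10.18533′; 89 + 10.18533/60 = 89.169756
  N ⇒ keep positive
  Lon: split at 3 digits → 005° and 21.4764′; 5 + 21.4764/60 = 5.357940
  E ⇒ keep positive
Point 4:
  Latitude: split at 2 digits → 04° and 14.587′; 4 + 14.587/60 = 4.243117
  N → positive
  Longitude: split at 3 digits → 050° and 51.7269′; 50 + 51.7269/60 = 50.862115
  hemisphere W, so the sign is −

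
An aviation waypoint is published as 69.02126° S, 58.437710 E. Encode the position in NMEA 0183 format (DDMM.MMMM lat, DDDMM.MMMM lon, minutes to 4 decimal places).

Lat: minutes = (69.021260 − 69) × 60 = 1.275600
Lon: fractional part 0.437710 → 26.262600 minutes

6901.2756,S / 05826.2626,E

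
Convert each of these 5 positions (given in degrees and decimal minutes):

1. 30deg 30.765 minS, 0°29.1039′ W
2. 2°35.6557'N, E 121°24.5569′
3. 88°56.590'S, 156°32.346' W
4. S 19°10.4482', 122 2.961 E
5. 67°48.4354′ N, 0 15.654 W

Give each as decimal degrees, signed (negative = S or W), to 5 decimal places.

Point 1:
  Latitude: 30 + 30.765/60 = 30.512750
  S → negative
  Lon: 29.1039′ = 0.485065°; total 0.485065
  hemisphere W, so the sign is −
Point 2:
  Latitude: 35.6557′ = 0.594262°; total 2.594262
  N ⇒ keep positive
  Lon: 24.5569′ = 0.409282°; total 121.409282
  E → positive
Point 3:
  Lat: 88 + 56.59/60 = 88.943167
  hemisphere S, so the sign is −
  λ: 156 + 32.346/60 = 156.539100
  W ⇒ negate
Point 4:
  Lat: 10.4482′ = 0.174137°; total 19.174137
  hemisphere S, so the sign is −
  λ: 122 + 2.961/60 = 122.049350
  E ⇒ keep positive
Point 5:
  Latitude: 67 + 48.4354/60 = 67.807257
  N → positive
  Lon: 0 + 15.654/60 = 0.260900
  W → negative

1. -30.51275, -0.48507
2. 2.59426, 121.40928
3. -88.94317, -156.53910
4. -19.17414, 122.04935
5. 67.80726, -0.26090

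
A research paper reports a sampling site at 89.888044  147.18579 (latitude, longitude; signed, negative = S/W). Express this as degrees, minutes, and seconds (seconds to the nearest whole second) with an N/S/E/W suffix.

89°53′17″ N, 147°11′9″ E

Lat: 0.888044 × 60 = 53.28264′ → 53′, remainder × 60 = 16.96″
Lon: 0.185790° → 11.14740′; 0.14740 × 60 = 8.84″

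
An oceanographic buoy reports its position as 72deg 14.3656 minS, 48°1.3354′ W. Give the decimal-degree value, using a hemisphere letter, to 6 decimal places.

72.239427° S, 48.022257° W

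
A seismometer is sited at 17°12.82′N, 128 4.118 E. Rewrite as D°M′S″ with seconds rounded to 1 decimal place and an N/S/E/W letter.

φ: fractional minutes 0.82000 × 60 = 49.200″
Longitude: 4.11800′ → 4′ and 0.11800 × 60 = 7.080″

17°12′49.2″ N, 128°04′7.1″ E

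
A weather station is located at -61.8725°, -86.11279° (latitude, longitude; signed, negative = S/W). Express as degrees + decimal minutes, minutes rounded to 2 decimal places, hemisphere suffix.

61° 52.35′ S, 86° 6.77′ W

Latitude is negative → S; |value| = 61.872500
Lat: fractional part 0.872500 → 52.3500 minutes
Longitude is negative → W; |value| = 86.112790
Longitude: 86° + 0.112790 × 60 = 86° 6.7674′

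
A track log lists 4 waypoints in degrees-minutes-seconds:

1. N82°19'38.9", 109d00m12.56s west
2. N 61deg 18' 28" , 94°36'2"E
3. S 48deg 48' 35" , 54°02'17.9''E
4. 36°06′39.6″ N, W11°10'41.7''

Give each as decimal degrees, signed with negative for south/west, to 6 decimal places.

1. 82.327472, -109.003489
2. 61.307778, 94.600556
3. -48.809722, 54.038306
4. 36.111000, -11.178250

Point 1:
  Latitude: 82° + 19/60 + 38.9/3600 = 82 + 0.316667 + 0.010806 = 82.3274722
  N ⇒ keep positive
  Lon: 109° + 0/60 + 12.56/3600 = 109 + 0.000000 + 0.003489 = 109.0034889
  W ⇒ negate
Point 2:
  Lat: 61° + 18/60 + 28/3600 = 61 + 0.300000 + 0.007778 = 61.3077778
  N → positive
  λ: 36′ + 2″ = 36.03333′; 94 + 36.03333/60 = 94.6005556
  E ⇒ keep positive
Point 3:
  Latitude: 48 + 48/60 + 35/3600 = 48.8097222
  S ⇒ negate
  Lon: 54° + 2/60 + 17.9/3600 = 54 + 0.033333 + 0.004972 = 54.0383056
  E ⇒ keep positive
Point 4:
  Latitude: 36° + 6/60 + 39.6/3600 = 36 + 0.100000 + 0.011000 = 36.1110000
  N ⇒ keep positive
  λ: 10′ + 41.7″ = 10.69500′; 11 + 10.69500/60 = 11.1782500
  W ⇒ negate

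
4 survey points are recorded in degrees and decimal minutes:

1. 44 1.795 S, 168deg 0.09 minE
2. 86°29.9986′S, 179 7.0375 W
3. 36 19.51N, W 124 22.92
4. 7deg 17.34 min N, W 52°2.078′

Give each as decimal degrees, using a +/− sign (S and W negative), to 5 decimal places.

Point 1:
  Lat: 44 + 1.795/60 = 44.029917
  hemisphere S, so the sign is −
  Longitude: 0.09′ = 0.001500°; total 168.001500
  E → positive
Point 2:
  φ: 29.9986′ = 0.499977°; total 86.499977
  S → negative
  λ: 7.0375′ = 0.117292°; total 179.117292
  hemisphere W, so the sign is −
Point 3:
  Latitude: 19.51′ = 0.325167°; total 36.325167
  N ⇒ keep positive
  λ: 124 + 22.92/60 = 124.382000
  hemisphere W, so the sign is −
Point 4:
  Lat: 17.34′ = 0.289000°; total 7.289000
  N → positive
  λ: 2.078′ = 0.034633°; total 52.034633
  W → negative

1. -44.02992, 168.00150
2. -86.49998, -179.11729
3. 36.32517, -124.38200
4. 7.28900, -52.03463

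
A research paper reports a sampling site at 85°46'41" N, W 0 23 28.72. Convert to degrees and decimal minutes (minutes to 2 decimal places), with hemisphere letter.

Latitude: seconds/60 = 0.68333; minutes = 46 + 0.68333 = 46.6833
λ: seconds/60 = 0.47867; minutes = 23 + 0.47867 = 23.4787

85° 46.68′ N, 0° 23.48′ W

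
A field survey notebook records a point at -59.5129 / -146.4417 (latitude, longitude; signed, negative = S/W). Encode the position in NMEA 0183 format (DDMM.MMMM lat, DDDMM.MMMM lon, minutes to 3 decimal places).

Latitude is negative → S; |value| = 59.512900
Lat: minutes = (59.512900 − 59) × 60 = 30.77400
Longitude is negative → W; |value| = 146.441700
Lon: minutes = (146.441700 − 146) × 60 = 26.50200

5930.774,S / 14626.502,W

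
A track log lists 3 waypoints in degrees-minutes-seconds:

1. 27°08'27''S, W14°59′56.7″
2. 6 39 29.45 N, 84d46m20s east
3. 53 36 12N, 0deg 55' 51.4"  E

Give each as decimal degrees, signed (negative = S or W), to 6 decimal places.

Point 1:
  Lat: 27° + 8/60 + 27/3600 = 27 + 0.133333 + 0.007500 = 27.1408333
  S ⇒ negate
  Longitude: 14° + 59/60 + 56.7/3600 = 14 + 0.983333 + 0.015750 = 14.9990833
  hemisphere W, so the sign is −
Point 2:
  Latitude: 6° + 39/60 + 29.45/3600 = 6 + 0.650000 + 0.008181 = 6.6581806
  N → positive
  Lon: 84 + 46/60 + 20/3600 = 84.7722222
  E → positive
Point 3:
  Latitude: 36′ + 12″ = 36.20000′; 53 + 36.20000/60 = 53.6033333
  N → positive
  Longitude: 0 + 55/60 + 51.4/3600 = 0.9309444
  E ⇒ keep positive

1. -27.140833, -14.999083
2. 6.658181, 84.772222
3. 53.603333, 0.930944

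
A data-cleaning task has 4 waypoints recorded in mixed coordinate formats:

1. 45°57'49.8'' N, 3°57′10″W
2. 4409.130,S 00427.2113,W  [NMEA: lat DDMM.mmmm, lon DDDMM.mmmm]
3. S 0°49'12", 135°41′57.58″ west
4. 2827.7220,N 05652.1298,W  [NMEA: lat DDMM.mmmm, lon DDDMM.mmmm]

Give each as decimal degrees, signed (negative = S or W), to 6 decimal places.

Point 1:
  Latitude: 57′ + 49.8″ = 57.83000′; 45 + 57.83000/60 = 45.9638333
  N ⇒ keep positive
  Lon: 57′ + 10″ = 57.16667′; 3 + 57.16667/60 = 3.9527778
  W ⇒ negate
Point 2:
  Latitude: split at 2 digits → 44° and 9.13′; 44 + 9.13/60 = 44.1521667
  S → negative
  Longitude: split at 3 digits → 004° and 27.2113′; 4 + 27.2113/60 = 4.4535217
  hemisphere W, so the sign is −
Point 3:
  φ: 0° + 49/60 + 12/3600 = 0 + 0.816667 + 0.003333 = 0.8200000
  S → negative
  Longitude: 135° + 41/60 + 57.58/3600 = 135 + 0.683333 + 0.015994 = 135.6993278
  hemisphere W, so the sign is −
Point 4:
  φ: degrees = first 2 digits = 28, minutes = 27.722; 28 + 27.722/60 = 28.4620333
  N ⇒ keep positive
  Longitude: split at 3 digits → 056° and 52.1298′; 56 + 52.1298/60 = 56.8688300
  hemisphere W, so the sign is −

1. 45.963833, -3.952778
2. -44.152167, -4.453522
3. -0.820000, -135.699328
4. 28.462033, -56.868830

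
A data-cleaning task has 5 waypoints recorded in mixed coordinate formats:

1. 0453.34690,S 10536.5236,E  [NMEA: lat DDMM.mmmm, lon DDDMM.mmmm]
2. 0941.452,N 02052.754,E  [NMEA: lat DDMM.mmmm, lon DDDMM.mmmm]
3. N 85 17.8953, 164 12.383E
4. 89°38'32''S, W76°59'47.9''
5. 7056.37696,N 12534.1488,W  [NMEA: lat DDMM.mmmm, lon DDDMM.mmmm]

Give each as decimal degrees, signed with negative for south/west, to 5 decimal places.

Point 1:
  Latitude: degrees = first 2 digits = 4, minutes = 53.3469; 4 + 53.3469/60 = 4.889115
  S → negative
  λ: degrees = first 3 digits = 105, minutes = 36.5236; 105 + 36.5236/60 = 105.608727
  E → positive
Point 2:
  Latitude: split at 2 digits → 09° and 41.452′; 9 + 41.452/60 = 9.690867
  N → positive
  Lon: degrees = first 3 digits = 20, minutes = 52.754; 20 + 52.754/60 = 20.879233
  E → positive
Point 3:
  φ: 17.8953′ = 0.298255°; total 85.298255
  N ⇒ keep positive
  λ: 164 + 12.383/60 = 164.206383
  E ⇒ keep positive
Point 4:
  Latitude: 89° + 38/60 + 32/3600 = 89 + 0.633333 + 0.008889 = 89.642222
  S → negative
  λ: 76° + 59/60 + 47.9/3600 = 76 + 0.983333 + 0.013306 = 76.996639
  W ⇒ negate
Point 5:
  Lat: degrees = first 2 digits = 70, minutes = 56.37696; 70 + 56.37696/60 = 70.939616
  N ⇒ keep positive
  λ: degrees = first 3 digits = 125, minutes = 34.1488; 125 + 34.1488/60 = 125.569147
  W ⇒ negate

1. -4.88912, 105.60873
2. 9.69087, 20.87923
3. 85.29826, 164.20638
4. -89.64222, -76.99664
5. 70.93962, -125.56915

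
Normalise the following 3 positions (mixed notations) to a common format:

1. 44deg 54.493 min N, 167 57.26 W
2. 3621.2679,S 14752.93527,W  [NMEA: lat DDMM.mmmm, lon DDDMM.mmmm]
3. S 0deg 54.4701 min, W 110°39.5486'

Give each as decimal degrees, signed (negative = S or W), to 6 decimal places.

1. 44.908217, -167.954333
2. -36.354465, -147.882255
3. -0.907835, -110.659143

Point 1:
  φ: 54.493′ = 0.908217°; total 44.9082167
  N → positive
  Lon: 57.26′ = 0.954333°; total 167.9543333
  W ⇒ negate
Point 2:
  Latitude: split at 2 digits → 36° and 21.2679′; 36 + 21.2679/60 = 36.3544650
  hemisphere S, so the sign is −
  Lon: degrees = first 3 digits = 147, minutes = 52.93527; 147 + 52.93527/60 = 147.8822545
  W → negative
Point 3:
  Lat: 54.4701′ = 0.907835°; total 0.9078350
  S ⇒ negate
  Lon: 110 + 39.5486/60 = 110.6591433
  W ⇒ negate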